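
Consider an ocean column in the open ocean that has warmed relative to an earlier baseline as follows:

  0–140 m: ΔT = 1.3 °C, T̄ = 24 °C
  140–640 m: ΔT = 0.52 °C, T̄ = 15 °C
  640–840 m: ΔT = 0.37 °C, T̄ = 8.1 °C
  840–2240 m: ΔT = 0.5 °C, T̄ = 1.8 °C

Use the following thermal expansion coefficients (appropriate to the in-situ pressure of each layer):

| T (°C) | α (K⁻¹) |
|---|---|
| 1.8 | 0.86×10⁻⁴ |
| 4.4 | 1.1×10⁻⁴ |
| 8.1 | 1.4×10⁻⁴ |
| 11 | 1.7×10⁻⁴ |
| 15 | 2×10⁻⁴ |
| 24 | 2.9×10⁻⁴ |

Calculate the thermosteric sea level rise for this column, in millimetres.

about 175 mm

Layer 1 at 24 °C → α = 2.9×10⁻⁴ K⁻¹
Layer 2 at 15 °C → α = 2×10⁻⁴ K⁻¹
Layer 3 at 8.1 °C → α = 1.4×10⁻⁴ K⁻¹
Layer 4 at 1.8 °C → α = 0.86×10⁻⁴ K⁻¹
2.9×10⁻⁴ × 1.3 × 140 = 0.05278 m
140–640 m: 2×10⁻⁴ × 500 × 0.52 = 0.05200 m
0.37 × 200 × 1.4×10⁻⁴ = 0.01036 m
0.86×10⁻⁴ × 0.5 × 1400 = 0.06020 m
Δh = 0.05278 + 0.05200 + 0.01036 + 0.06020 = 0.17534 m ≈ 175 mm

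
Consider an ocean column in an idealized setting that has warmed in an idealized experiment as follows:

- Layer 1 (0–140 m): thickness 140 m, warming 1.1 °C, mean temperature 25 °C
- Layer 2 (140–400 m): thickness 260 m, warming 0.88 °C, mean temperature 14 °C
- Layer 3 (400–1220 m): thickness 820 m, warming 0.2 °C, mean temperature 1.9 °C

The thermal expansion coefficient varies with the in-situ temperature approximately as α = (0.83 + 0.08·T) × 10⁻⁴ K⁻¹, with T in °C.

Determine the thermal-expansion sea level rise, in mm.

Layer 1: α = (0.83 + 0.08×25)×10⁻⁴ = 2.83×10⁻⁴ K⁻¹
Layer 2: α = (0.83 + 0.08×14)×10⁻⁴ = 1.95×10⁻⁴ K⁻¹
Layer 3: α = (0.83 + 0.08×1.9)×10⁻⁴ = 0.982×10⁻⁴ K⁻¹
0–140 m: 2.83×10⁻⁴ × 140 × 1.1 = 0.043582 m
140–400 m: 260 × 1.95×10⁻⁴ × 0.88 = 0.044616 m
400–1220 m: 0.2 × 820 × 0.982×10⁻⁴ = 0.0161048 m
Δh = 0.043582 + 0.044616 + 0.0161048 = 0.1043028 m

104 mm of thermosteric rise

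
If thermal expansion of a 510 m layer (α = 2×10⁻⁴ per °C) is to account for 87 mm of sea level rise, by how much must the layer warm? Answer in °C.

0.853 °C

ΔT = Δh/(αH) = 0.087 / (2×10⁻⁴ × 510) ≈ 0.8529 °C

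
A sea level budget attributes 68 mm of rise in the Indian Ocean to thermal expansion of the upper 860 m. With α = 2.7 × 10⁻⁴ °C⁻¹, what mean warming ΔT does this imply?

0.293 K

ΔT = Δh/(αH) = 0.068 / (2.7×10⁻⁴ × 860) ≈ 0.2929 K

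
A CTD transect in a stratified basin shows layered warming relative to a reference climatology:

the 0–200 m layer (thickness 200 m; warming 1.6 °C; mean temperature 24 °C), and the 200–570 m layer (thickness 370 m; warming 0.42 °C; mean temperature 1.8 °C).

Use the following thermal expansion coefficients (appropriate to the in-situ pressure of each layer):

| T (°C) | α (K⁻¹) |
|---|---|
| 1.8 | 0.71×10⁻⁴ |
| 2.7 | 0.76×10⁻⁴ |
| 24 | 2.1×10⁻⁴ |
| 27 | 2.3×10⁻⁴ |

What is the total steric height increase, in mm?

Layer 1 at 24 °C → α = 2.1×10⁻⁴ K⁻¹
Layer 2 at 1.8 °C → α = 0.71×10⁻⁴ K⁻¹
Layer 1: 2.1×10⁻⁴ × 200 × 1.6 = 0.06720 m
0.71×10⁻⁴ × 370 × 0.42 = 0.0110334 m
Δh = 0.06720 + 0.0110334 = 0.0782334 m

78.2 mm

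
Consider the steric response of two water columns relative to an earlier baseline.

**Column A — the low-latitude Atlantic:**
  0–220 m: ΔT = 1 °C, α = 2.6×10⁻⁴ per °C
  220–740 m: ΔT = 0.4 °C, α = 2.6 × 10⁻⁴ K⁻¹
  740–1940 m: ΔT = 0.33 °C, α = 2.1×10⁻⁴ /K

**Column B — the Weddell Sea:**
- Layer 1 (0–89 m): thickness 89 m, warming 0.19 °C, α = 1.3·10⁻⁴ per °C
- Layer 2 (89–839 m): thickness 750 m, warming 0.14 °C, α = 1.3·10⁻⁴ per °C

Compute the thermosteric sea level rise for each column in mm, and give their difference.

A 1 × 2.6×10⁻⁴ × 220 = 0.05720 m
A 220–740 m: 520 × 0.4 × 2.6×10⁻⁴ = 0.05408 m
A 2.1×10⁻⁴ × 0.33 × 1200 = 0.08316 m
A total: 0.19444 m
B Layer 1: 89 × 1.3×10⁻⁴ × 0.19 = 0.0021983 m
B Layer 2: 750 × 1.3×10⁻⁴ × 0.14 = 0.01365 m
B total: 0.0158483 m
Difference: 0.19444 − 0.0158483 = 0.1785917 m

A: 190 mm; B: 16 mm; difference 180 mm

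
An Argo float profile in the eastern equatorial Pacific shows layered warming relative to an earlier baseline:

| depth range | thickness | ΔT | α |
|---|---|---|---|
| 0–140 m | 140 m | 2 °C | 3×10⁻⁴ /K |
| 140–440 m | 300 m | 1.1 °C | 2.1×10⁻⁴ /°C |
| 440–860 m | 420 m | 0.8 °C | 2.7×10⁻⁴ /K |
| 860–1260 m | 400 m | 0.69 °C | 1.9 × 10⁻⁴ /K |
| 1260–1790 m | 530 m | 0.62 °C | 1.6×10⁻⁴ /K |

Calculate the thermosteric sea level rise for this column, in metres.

0–140 m: 2 × 140 × 3×10⁻⁴ = 0.08400 m
300 × 1.1 × 2.1×10⁻⁴ = 0.06930 m
0.8 × 2.7×10⁻⁴ × 420 = 0.09072 m
Layer 4: 400 × 0.69 × 1.9×10⁻⁴ = 0.05244 m
0.62 × 1.6×10⁻⁴ × 530 = 0.052576 m
Δh = 0.08400 + 0.06930 + 0.09072 + 0.05244 + 0.052576 = 0.349036 m

Δh ≈ 0.349 m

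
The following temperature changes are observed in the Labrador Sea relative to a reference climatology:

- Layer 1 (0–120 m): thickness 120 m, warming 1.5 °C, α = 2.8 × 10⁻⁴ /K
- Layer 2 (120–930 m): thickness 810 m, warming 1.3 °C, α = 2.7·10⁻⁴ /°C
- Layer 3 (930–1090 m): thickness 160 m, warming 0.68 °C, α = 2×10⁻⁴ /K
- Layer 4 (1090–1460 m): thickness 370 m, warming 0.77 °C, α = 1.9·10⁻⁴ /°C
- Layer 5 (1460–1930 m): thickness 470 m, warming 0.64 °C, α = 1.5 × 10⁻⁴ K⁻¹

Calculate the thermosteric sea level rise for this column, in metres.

Δh = 0.456 m

1.5 × 120 × 2.8×10⁻⁴ = 0.05040 m
Layer 2: 810 × 1.3 × 2.7×10⁻⁴ = 0.28431 m
930–1090 m: 0.68 × 160 × 2×10⁻⁴ = 0.02176 m
1090–1460 m: 0.77 × 370 × 1.9×10⁻⁴ = 0.054131 m
1.5×10⁻⁴ × 470 × 0.64 = 0.04512 m
Δh = 0.05040 + 0.28431 + 0.02176 + 0.054131 + 0.04512 = 0.455721 m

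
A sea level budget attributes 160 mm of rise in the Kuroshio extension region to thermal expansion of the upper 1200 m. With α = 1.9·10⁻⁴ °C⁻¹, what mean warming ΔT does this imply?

ΔT ≈ 0.702 °C

ΔT = Δh/(αH) = 0.16 / (1.9×10⁻⁴ × 1200) ≈ 0.7018 °C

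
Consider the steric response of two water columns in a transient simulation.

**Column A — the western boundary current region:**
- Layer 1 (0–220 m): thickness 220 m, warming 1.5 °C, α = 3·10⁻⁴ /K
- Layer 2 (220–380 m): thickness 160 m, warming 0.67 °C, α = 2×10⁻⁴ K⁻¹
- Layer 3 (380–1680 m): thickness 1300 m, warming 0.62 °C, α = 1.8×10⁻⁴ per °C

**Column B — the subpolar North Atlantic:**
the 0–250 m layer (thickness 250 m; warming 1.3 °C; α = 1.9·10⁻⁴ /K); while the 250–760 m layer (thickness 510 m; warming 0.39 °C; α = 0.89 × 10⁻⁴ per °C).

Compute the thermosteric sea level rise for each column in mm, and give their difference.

A 0–220 m: 220 × 3×10⁻⁴ × 1.5 = 0.09900 m
A Layer 2: 0.67 × 160 × 2×10⁻⁴ = 0.02144 m
A 1.8×10⁻⁴ × 0.62 × 1300 = 0.14508 m
A total: 0.26552 m
B 0–250 m: 250 × 1.9×10⁻⁴ × 1.3 = 0.06175 m
B 250–760 m: 510 × 0.89×10⁻⁴ × 0.39 = 0.0177021 m
B total: 0.0794521 m
Difference: 0.26552 − 0.0794521 = 0.1860679 m

A: 270 mm; B: 79 mm; difference 190 mm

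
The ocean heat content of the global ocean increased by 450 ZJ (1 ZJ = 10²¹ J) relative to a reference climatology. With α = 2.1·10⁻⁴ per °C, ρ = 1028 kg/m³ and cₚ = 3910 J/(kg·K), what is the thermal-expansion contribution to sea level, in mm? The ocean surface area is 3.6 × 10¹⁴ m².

65 mm

Per unit area: Q = 450×10²¹ / (3.6×10¹⁴) = 1.25×10⁹ J/m²
Δh = αQ/(ρcₚ) = 2.1×10⁻⁴ × 1.25×10⁹ / (1028 × 3910) ≈ 0.065307 m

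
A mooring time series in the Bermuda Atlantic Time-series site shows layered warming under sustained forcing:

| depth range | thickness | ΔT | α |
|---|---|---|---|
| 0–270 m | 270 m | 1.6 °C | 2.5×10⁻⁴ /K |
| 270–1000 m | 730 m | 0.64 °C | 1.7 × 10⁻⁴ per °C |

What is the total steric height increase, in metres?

0–270 m: 270 × 1.6 × 2.5×10⁻⁴ = 0.10800 m
Layer 2: 730 × 0.64 × 1.7×10⁻⁴ = 0.079424 m
Δh = 0.10800 + 0.079424 = 0.187424 m

about 0.187 m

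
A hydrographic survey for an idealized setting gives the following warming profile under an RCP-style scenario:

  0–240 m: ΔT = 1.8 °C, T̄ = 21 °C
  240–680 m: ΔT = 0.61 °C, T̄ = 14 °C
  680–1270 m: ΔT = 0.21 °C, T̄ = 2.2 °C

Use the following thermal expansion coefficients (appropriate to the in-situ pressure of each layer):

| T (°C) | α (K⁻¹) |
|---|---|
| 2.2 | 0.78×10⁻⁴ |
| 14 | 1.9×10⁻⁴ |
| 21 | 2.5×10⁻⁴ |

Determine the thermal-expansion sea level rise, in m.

Layer 1 at 21 °C → α = 2.5×10⁻⁴ K⁻¹
Layer 2 at 14 °C → α = 1.9×10⁻⁴ K⁻¹
Layer 3 at 2.2 °C → α = 0.78×10⁻⁴ K⁻¹
0–240 m: 240 × 1.8 × 2.5×10⁻⁴ = 0.10800 m
Layer 2: 1.9×10⁻⁴ × 440 × 0.61 = 0.050996 m
0.78×10⁻⁴ × 590 × 0.21 = 0.0096642 m
Δh = 0.10800 + 0.050996 + 0.0096642 = 0.1686602 m ≈ 0.169 m

0.169 m of thermosteric rise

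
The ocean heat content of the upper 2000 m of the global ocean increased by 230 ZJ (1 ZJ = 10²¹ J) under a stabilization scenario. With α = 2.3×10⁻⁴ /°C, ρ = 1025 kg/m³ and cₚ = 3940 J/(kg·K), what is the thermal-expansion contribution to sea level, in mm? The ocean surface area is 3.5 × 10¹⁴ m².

about 37.4 mm

Per unit area: Q = 230×10²¹ / (3.5×10¹⁴) ≈ 6.571×10⁸ J/m²
Δh = αQ/(ρcₚ) = 2.3×10⁻⁴ × 6.571×10⁸ / (1025 × 3940) ≈ 0.037423 m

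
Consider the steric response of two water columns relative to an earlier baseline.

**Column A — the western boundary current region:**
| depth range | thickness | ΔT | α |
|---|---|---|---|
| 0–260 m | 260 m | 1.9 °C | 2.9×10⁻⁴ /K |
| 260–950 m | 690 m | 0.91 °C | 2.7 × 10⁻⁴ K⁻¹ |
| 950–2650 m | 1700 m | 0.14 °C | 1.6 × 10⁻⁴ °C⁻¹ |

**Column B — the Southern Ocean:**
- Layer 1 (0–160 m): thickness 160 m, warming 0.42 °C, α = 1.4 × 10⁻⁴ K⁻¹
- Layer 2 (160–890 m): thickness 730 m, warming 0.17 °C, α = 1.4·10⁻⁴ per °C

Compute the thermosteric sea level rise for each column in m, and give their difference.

Δh_A ≈ 0.35 m, Δh_B ≈ 0.027 m; difference ≈ 0.32 m

A 0–260 m: 260 × 2.9×10⁻⁴ × 1.9 = 0.14326 m
A 0.91 × 690 × 2.7×10⁻⁴ = 0.169533 m
A 1700 × 0.14 × 1.6×10⁻⁴ = 0.03808 m
A total: 0.350873 m
B Layer 1: 0.42 × 160 × 1.4×10⁻⁴ = 0.009408 m
B Layer 2: 1.4×10⁻⁴ × 730 × 0.17 = 0.017374 m
B total: 0.026782 m
Difference: 0.350873 − 0.026782 = 0.324091 m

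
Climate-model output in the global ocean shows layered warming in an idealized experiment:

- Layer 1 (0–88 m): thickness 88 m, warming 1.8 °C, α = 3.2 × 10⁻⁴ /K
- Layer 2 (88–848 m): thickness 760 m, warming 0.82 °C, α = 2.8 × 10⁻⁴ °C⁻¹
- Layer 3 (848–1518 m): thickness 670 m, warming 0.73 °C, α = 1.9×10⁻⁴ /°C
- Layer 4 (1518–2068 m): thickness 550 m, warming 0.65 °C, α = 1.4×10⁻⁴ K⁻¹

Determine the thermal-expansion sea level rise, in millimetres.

0–88 m: 88 × 3.2×10⁻⁴ × 1.8 = 0.050688 m
88–848 m: 2.8×10⁻⁴ × 760 × 0.82 = 0.174496 m
0.73 × 1.9×10⁻⁴ × 670 = 0.092929 m
1.4×10⁻⁴ × 0.65 × 550 = 0.05005 m
Δh = 0.050688 + 0.174496 + 0.092929 + 0.05005 = 0.368163 m ≈ 370 mm

370 mm of thermosteric rise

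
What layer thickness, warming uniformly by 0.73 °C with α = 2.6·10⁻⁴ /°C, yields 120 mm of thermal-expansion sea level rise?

about 630 m

H = Δh/(αΔT) = 0.12 / (2.6×10⁻⁴ × 0.73) ≈ 632.2 m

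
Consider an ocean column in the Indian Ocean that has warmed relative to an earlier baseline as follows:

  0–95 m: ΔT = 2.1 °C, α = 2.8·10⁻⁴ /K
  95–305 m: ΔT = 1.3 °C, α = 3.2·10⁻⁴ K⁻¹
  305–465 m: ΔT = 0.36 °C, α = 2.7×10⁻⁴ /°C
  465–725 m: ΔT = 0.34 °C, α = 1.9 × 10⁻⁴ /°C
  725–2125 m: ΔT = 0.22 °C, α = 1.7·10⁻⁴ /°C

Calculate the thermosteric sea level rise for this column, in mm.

2.8×10⁻⁴ × 95 × 2.1 = 0.05586 m
210 × 1.3 × 3.2×10⁻⁴ = 0.08736 m
160 × 0.36 × 2.7×10⁻⁴ = 0.015552 m
0.34 × 260 × 1.9×10⁻⁴ = 0.016796 m
725–2125 m: 1.7×10⁻⁴ × 1400 × 0.22 = 0.05236 m
Δh = 0.05586 + 0.08736 + 0.015552 + 0.016796 + 0.05236 = 0.227928 m ≈ 228 mm

228 mm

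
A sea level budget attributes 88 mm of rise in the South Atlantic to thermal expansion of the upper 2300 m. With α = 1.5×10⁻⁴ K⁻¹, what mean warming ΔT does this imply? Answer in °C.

ΔT = Δh/(αH) = 0.088 / (1.5×10⁻⁴ × 2300) ≈ 0.2551 °C

ΔT ≈ 0.26 °C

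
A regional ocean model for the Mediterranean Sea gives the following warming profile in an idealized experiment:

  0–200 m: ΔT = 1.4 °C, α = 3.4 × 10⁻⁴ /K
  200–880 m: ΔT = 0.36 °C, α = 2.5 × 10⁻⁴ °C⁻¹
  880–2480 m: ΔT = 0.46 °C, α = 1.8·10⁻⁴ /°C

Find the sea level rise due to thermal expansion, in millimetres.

289 mm

Layer 1: 3.4×10⁻⁴ × 1.4 × 200 = 0.09520 m
2.5×10⁻⁴ × 680 × 0.36 = 0.06120 m
Layer 3: 0.46 × 1.8×10⁻⁴ × 1600 = 0.13248 m
Δh = 0.09520 + 0.06120 + 0.13248 = 0.28888 m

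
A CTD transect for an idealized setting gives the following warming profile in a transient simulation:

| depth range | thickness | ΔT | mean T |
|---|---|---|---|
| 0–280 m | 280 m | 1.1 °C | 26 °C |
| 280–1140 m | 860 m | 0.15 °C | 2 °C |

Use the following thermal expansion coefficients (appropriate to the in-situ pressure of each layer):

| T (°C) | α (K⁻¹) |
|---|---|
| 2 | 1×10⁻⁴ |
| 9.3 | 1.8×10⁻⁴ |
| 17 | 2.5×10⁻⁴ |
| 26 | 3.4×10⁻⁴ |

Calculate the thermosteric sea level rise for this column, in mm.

120 mm of thermosteric rise

Layer 1 at 26 °C → α = 3.4×10⁻⁴ K⁻¹
Layer 2 at 2 °C → α = 1×10⁻⁴ K⁻¹
1.1 × 3.4×10⁻⁴ × 280 = 0.10472 m
860 × 1×10⁻⁴ × 0.15 = 0.01290 m
Δh = 0.10472 + 0.01290 = 0.11762 m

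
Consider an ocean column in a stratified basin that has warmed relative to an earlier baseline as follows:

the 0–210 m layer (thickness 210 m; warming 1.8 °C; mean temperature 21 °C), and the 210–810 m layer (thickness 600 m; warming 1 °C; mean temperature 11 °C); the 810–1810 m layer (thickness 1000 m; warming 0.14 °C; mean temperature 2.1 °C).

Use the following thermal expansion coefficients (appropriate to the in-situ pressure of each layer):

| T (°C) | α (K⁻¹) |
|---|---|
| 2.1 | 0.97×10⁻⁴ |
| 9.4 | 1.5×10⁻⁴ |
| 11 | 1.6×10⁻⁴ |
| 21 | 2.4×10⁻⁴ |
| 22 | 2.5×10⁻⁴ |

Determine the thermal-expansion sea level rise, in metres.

about 0.20 m

Layer 1 at 21 °C → α = 2.4×10⁻⁴ K⁻¹
Layer 2 at 11 °C → α = 1.6×10⁻⁴ K⁻¹
Layer 3 at 2.1 °C → α = 0.97×10⁻⁴ K⁻¹
1.8 × 2.4×10⁻⁴ × 210 = 0.09072 m
210–810 m: 600 × 1.6×10⁻⁴ × 1 = 0.09600 m
810–1810 m: 1000 × 0.97×10⁻⁴ × 0.14 = 0.01358 m
Δh = 0.09072 + 0.09600 + 0.01358 = 0.20030 m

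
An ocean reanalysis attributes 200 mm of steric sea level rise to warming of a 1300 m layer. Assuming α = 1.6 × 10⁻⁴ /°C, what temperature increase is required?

ΔT = Δh/(αH) = 0.2 / (1.6×10⁻⁴ × 1300) ≈ 0.9615 °C

0.962 °C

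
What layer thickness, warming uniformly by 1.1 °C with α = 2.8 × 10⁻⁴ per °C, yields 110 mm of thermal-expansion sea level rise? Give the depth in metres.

360 m

H = Δh/(αΔT) = 0.11 / (2.8×10⁻⁴ × 1.1) ≈ 357.1 m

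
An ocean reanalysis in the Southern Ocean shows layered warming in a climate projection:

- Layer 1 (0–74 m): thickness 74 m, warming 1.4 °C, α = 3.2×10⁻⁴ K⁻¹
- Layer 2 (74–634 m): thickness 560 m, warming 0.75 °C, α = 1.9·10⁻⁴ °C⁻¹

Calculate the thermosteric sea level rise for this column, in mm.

3.2×10⁻⁴ × 74 × 1.4 = 0.033152 m
74–634 m: 1.9×10⁻⁴ × 560 × 0.75 = 0.07980 m
Δh = 0.033152 + 0.07980 = 0.112952 m

Δh ≈ 113 mm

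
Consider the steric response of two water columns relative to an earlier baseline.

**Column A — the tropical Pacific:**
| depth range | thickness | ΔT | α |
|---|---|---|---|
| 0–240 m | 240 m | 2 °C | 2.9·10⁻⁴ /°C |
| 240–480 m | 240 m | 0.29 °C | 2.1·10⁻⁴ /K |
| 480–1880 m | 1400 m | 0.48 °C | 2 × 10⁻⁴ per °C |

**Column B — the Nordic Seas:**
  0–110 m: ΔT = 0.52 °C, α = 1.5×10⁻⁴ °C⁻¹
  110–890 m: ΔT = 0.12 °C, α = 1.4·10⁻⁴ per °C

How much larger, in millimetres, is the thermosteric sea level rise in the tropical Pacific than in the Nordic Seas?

267 mm

A Layer 1: 240 × 2 × 2.9×10⁻⁴ = 0.13920 m
A 240–480 m: 2.1×10⁻⁴ × 240 × 0.29 = 0.014616 m
A 0.48 × 2×10⁻⁴ × 1400 = 0.13440 m
A total: 0.288216 m
B 0–110 m: 110 × 0.52 × 1.5×10⁻⁴ = 0.00858 m
B 110–890 m: 780 × 1.4×10⁻⁴ × 0.12 = 0.013104 m
B total: 0.021684 m
Difference: 0.288216 − 0.021684 = 0.266532 m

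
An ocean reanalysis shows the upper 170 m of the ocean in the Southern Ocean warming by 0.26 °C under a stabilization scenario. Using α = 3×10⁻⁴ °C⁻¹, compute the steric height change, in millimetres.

Δh = αΔT·H = 3×10⁻⁴ × 0.26 × 170 = 0.01326 m

Δh ≈ 13.3 mm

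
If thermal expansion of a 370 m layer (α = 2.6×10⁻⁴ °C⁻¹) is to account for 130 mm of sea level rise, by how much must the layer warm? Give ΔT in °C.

about 1.4 °C

ΔT = Δh/(αH) = 0.13 / (2.6×10⁻⁴ × 370) ≈ 1.351 °C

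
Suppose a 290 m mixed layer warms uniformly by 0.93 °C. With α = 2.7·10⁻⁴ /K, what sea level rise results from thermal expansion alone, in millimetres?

Δh = αΔT·H = 2.7×10⁻⁴ × 0.93 × 290 = 0.072819 m

72.8 mm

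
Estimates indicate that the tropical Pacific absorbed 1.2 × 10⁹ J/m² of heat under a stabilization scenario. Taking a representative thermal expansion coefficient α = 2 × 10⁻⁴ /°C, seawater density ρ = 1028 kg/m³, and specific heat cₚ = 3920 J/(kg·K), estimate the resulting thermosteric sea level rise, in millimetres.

Δh = αQ/(ρcₚ) = 2×10⁻⁴ × 1.2×10⁹ / (1028 × 3920) ≈ 0.059557 m

Δh = 59.6 mm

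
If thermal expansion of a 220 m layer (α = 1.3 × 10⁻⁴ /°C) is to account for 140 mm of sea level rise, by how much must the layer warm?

4.90 K

ΔT = Δh/(αH) = 0.14 / (1.3×10⁻⁴ × 220) ≈ 4.895 K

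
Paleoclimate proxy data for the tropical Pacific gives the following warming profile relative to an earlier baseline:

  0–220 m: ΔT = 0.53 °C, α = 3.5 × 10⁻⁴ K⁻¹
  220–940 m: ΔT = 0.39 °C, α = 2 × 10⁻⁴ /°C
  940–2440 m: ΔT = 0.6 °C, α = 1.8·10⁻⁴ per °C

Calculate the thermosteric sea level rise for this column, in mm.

0–220 m: 0.53 × 220 × 3.5×10⁻⁴ = 0.04081 m
220–940 m: 720 × 2×10⁻⁴ × 0.39 = 0.05616 m
940–2440 m: 1500 × 0.6 × 1.8×10⁻⁴ = 0.16200 m
Δh = 0.04081 + 0.05616 + 0.16200 = 0.25897 m ≈ 260 mm

Δh ≈ 260 mm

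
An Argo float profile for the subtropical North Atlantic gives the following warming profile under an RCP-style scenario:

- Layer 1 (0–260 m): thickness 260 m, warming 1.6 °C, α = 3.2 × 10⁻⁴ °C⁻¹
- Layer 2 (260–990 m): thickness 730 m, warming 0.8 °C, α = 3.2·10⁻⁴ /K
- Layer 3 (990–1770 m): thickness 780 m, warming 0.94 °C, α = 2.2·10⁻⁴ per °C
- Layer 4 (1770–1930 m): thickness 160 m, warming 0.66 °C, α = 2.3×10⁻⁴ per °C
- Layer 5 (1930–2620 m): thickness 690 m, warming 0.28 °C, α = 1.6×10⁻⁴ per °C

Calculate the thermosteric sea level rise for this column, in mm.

Δh ≈ 540 mm

0–260 m: 3.2×10⁻⁴ × 260 × 1.6 = 0.13312 m
0.8 × 730 × 3.2×10⁻⁴ = 0.18688 m
780 × 0.94 × 2.2×10⁻⁴ = 0.161304 m
1770–1930 m: 0.66 × 160 × 2.3×10⁻⁴ = 0.024288 m
1930–2620 m: 1.6×10⁻⁴ × 0.28 × 690 = 0.030912 m
Δh = 0.13312 + 0.18688 + 0.161304 + 0.024288 + 0.030912 = 0.536504 m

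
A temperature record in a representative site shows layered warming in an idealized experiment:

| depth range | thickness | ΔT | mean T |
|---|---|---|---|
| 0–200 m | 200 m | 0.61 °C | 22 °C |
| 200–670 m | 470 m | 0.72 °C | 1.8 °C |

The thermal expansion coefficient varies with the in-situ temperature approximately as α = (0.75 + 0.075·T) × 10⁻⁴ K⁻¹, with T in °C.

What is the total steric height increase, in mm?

Δh ≈ 59 mm

Layer 1: α = (0.75 + 0.075×22)×10⁻⁴ = 2.4×10⁻⁴ K⁻¹
Layer 2: α = (0.75 + 0.075×1.8)×10⁻⁴ = 0.885×10⁻⁴ K⁻¹
2.4×10⁻⁴ × 0.61 × 200 = 0.02928 m
200–670 m: 0.885×10⁻⁴ × 470 × 0.72 = 0.0299484 m
Δh = 0.02928 + 0.0299484 = 0.0592284 m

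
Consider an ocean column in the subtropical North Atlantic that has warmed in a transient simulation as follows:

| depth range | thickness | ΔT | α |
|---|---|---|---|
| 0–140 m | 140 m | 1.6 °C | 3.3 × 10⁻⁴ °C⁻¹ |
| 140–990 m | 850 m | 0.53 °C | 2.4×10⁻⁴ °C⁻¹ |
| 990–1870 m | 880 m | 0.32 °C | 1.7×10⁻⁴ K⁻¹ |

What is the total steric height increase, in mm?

Layer 1: 140 × 1.6 × 3.3×10⁻⁴ = 0.07392 m
140–990 m: 2.4×10⁻⁴ × 850 × 0.53 = 0.10812 m
1.7×10⁻⁴ × 0.32 × 880 = 0.047872 m
Δh = 0.07392 + 0.10812 + 0.047872 = 0.229912 m

about 230 mm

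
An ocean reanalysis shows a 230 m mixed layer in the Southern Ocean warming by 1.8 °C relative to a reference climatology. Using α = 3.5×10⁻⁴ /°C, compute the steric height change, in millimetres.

145 mm of thermosteric rise

Δh = αΔT·H = 3.5×10⁻⁴ × 1.8 × 230 = 0.14490 m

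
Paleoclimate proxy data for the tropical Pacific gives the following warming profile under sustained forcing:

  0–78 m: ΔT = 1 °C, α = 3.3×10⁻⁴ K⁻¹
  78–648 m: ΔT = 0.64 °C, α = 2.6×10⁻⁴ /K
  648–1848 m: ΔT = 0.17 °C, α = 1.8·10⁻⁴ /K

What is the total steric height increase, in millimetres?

Δh ≈ 157 mm

Layer 1: 1 × 78 × 3.3×10⁻⁴ = 0.02574 m
570 × 0.64 × 2.6×10⁻⁴ = 0.094848 m
Layer 3: 1200 × 0.17 × 1.8×10⁻⁴ = 0.03672 m
Δh = 0.02574 + 0.094848 + 0.03672 = 0.157308 m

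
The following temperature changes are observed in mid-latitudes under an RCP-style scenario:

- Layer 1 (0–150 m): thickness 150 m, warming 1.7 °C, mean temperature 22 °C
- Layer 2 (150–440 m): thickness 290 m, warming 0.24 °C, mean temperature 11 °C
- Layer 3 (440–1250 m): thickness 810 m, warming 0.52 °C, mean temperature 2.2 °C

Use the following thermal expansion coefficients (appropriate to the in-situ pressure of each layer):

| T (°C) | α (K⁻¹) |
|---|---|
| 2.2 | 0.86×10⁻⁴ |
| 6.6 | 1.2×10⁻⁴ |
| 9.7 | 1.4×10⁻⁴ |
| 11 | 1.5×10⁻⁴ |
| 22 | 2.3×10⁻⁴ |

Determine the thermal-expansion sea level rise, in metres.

Layer 1 at 22 °C → α = 2.3×10⁻⁴ K⁻¹
Layer 2 at 11 °C → α = 1.5×10⁻⁴ K⁻¹
Layer 3 at 2.2 °C → α = 0.86×10⁻⁴ K⁻¹
1.7 × 150 × 2.3×10⁻⁴ = 0.05865 m
290 × 1.5×10⁻⁴ × 0.24 = 0.01044 m
Layer 3: 0.52 × 0.86×10⁻⁴ × 810 = 0.0362232 m
Δh = 0.05865 + 0.01044 + 0.0362232 = 0.1053132 m

0.11 m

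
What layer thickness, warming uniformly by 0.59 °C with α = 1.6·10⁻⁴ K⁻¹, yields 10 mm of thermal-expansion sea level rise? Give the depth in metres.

H = Δh/(αΔT) = 0.01 / (1.6×10⁻⁴ × 0.59) ≈ 105.9 m

110 m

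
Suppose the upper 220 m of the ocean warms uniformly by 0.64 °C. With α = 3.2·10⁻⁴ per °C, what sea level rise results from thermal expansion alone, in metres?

0.0451 m

Δh = αΔT·H = 3.2×10⁻⁴ × 0.64 × 220 = 0.045056 m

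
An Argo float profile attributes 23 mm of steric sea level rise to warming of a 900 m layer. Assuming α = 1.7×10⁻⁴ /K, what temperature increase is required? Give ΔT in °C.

0.15 °C

ΔT = Δh/(αH) = 0.023 / (1.7×10⁻⁴ × 900) ≈ 0.1503 °C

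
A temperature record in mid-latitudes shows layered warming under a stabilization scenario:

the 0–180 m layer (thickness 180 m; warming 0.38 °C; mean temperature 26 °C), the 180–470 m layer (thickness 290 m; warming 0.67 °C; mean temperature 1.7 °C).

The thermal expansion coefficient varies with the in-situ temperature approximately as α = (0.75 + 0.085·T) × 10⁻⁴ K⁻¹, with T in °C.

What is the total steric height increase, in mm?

Layer 1: α = (0.75 + 0.085×26)×10⁻⁴ = 2.96×10⁻⁴ K⁻¹
Layer 2: α = (0.75 + 0.085×1.7)×10⁻⁴ = 0.8945×10⁻⁴ K⁻¹
0.38 × 180 × 2.96×10⁻⁴ = 0.0202464 m
180–470 m: 0.67 × 0.8945×10⁻⁴ × 290 = 0.017380135 m
Δh = 0.0202464 + 0.017380135 = 0.037626535 m ≈ 37.6 mm

37.6 mm of thermosteric rise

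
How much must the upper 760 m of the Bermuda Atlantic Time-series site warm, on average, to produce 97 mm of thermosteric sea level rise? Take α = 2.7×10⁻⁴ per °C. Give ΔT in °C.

ΔT = Δh/(αH) = 0.097 / (2.7×10⁻⁴ × 760) ≈ 0.4727 °C

about 0.473 °C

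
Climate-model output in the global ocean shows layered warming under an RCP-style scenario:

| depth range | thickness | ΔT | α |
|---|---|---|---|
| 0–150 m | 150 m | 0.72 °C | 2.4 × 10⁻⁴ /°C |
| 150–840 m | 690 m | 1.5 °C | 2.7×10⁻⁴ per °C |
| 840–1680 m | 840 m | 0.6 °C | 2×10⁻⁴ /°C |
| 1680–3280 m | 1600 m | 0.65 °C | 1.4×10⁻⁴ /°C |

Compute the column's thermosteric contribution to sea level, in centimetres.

Δh ≈ 55.2 cm

Layer 1: 2.4×10⁻⁴ × 150 × 0.72 = 0.02592 m
Layer 2: 690 × 1.5 × 2.7×10⁻⁴ = 0.27945 m
2×10⁻⁴ × 840 × 0.6 = 0.10080 m
0.65 × 1600 × 1.4×10⁻⁴ = 0.14560 m
Δh = 0.02592 + 0.27945 + 0.10080 + 0.14560 = 0.55177 m ≈ 55.2 cm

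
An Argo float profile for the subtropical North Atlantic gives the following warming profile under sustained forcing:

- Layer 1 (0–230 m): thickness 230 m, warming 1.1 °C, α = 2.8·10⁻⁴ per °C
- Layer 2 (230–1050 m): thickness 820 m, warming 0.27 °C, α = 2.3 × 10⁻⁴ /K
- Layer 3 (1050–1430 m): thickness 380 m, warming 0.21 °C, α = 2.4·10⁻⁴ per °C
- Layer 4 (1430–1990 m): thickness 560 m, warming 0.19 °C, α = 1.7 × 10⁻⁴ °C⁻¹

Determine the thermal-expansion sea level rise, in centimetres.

Layer 1: 2.8×10⁻⁴ × 230 × 1.1 = 0.07084 m
2.3×10⁻⁴ × 0.27 × 820 = 0.050922 m
2.4×10⁻⁴ × 0.21 × 380 = 0.019152 m
560 × 0.19 × 1.7×10⁻⁴ = 0.018088 m
Δh = 0.07084 + 0.050922 + 0.019152 + 0.018088 = 0.159002 m ≈ 15.9 cm

15.9 cm of thermosteric rise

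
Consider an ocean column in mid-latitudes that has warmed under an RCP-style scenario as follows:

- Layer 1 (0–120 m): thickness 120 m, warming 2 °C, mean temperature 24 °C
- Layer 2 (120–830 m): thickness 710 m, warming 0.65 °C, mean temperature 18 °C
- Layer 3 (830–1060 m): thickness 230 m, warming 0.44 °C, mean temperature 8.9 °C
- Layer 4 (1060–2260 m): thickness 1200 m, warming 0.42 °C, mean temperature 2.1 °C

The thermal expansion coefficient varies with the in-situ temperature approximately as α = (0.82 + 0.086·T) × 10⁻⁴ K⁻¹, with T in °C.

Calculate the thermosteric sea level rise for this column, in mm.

Layer 1: α = (0.82 + 0.086×24)×10⁻⁴ = 2.884×10⁻⁴ K⁻¹
Layer 2: α = (0.82 + 0.086×18)×10⁻⁴ = 2.368×10⁻⁴ K⁻¹
Layer 3: α = (0.82 + 0.086×8.9)×10⁻⁴ = 1.5854×10⁻⁴ K⁻¹
Layer 4: α = (0.82 + 0.086×2.1)×10⁻⁴ = 1.0006×10⁻⁴ K⁻¹
Layer 1: 120 × 2 × 2.884×10⁻⁴ = 0.069216 m
2.368×10⁻⁴ × 710 × 0.65 = 0.1092832 m
830–1060 m: 0.44 × 1.5854×10⁻⁴ × 230 = 0.016044248 m
Layer 4: 1200 × 1.0006×10⁻⁴ × 0.42 = 0.05043024 m
Δh = 0.069216 + 0.1092832 + 0.016044248 + 0.05043024 = 0.244973688 m ≈ 245 mm

Δh = 245 mm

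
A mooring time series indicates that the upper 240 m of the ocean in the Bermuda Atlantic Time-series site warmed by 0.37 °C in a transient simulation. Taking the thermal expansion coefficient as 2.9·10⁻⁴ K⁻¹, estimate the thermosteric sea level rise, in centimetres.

Δh = αΔT·H = 2.9×10⁻⁴ × 0.37 × 240 = 0.025752 m

2.6 cm of thermosteric rise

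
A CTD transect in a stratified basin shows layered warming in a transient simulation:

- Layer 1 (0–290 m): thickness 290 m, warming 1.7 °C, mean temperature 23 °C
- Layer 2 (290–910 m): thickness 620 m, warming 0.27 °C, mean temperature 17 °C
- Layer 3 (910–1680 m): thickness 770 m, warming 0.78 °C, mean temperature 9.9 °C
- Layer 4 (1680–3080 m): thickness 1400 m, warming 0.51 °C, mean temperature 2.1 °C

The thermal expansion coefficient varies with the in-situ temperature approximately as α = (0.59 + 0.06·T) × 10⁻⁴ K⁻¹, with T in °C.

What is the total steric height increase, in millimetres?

Layer 1: α = (0.59 + 0.06×23)×10⁻⁴ = 1.97×10⁻⁴ K⁻¹
Layer 2: α = (0.59 + 0.06×17)×10⁻⁴ = 1.61×10⁻⁴ K⁻¹
Layer 3: α = (0.59 + 0.06×9.9)×10⁻⁴ = 1.184×10⁻⁴ K⁻¹
Layer 4: α = (0.59 + 0.06×2.1)×10⁻⁴ = 0.716×10⁻⁴ K⁻¹
1.7 × 1.97×10⁻⁴ × 290 = 0.097121 m
1.61×10⁻⁴ × 0.27 × 620 = 0.0269514 m
0.78 × 1.184×10⁻⁴ × 770 = 0.07111104 m
0.51 × 0.716×10⁻⁴ × 1400 = 0.0511224 m
Δh = 0.097121 + 0.0269514 + 0.07111104 + 0.0511224 = 0.24630584 m ≈ 246 mm

Δh ≈ 246 mm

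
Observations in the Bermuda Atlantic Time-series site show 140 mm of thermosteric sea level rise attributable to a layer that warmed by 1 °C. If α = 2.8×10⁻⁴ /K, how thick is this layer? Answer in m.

H = Δh/(αΔT) = 0.14 / (2.8×10⁻⁴ × 1) = 500.0 m

about 500 m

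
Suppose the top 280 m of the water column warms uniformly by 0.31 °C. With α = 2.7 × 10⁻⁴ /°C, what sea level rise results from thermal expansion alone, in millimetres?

Δh = αΔT·H = 2.7×10⁻⁴ × 0.31 × 280 = 0.023436 m

about 23.4 mm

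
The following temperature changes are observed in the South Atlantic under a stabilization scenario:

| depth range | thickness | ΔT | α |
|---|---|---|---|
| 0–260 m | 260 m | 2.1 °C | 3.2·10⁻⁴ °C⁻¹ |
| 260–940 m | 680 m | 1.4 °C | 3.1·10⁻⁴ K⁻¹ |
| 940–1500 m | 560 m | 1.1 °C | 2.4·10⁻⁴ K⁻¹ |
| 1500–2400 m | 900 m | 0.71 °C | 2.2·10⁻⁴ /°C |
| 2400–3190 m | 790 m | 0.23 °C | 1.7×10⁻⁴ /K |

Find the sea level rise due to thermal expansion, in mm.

Δh = 790 mm

0–260 m: 2.1 × 260 × 3.2×10⁻⁴ = 0.17472 m
Layer 2: 1.4 × 3.1×10⁻⁴ × 680 = 0.29512 m
Layer 3: 560 × 2.4×10⁻⁴ × 1.1 = 0.14784 m
1500–2400 m: 900 × 2.2×10⁻⁴ × 0.71 = 0.14058 m
790 × 0.23 × 1.7×10⁻⁴ = 0.030889 m
Δh = 0.17472 + 0.29512 + 0.14784 + 0.14058 + 0.030889 = 0.789149 m ≈ 790 mm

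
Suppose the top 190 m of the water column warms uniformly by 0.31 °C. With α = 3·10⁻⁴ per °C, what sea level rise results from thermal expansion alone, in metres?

0.018 m of thermosteric rise

Δh = αΔT·H = 3×10⁻⁴ × 0.31 × 190 = 0.01767 m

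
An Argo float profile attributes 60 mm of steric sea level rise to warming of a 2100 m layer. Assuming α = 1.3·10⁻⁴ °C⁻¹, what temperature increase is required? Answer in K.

0.220 K

ΔT = Δh/(αH) = 0.06 / (1.3×10⁻⁴ × 2100) ≈ 0.2198 K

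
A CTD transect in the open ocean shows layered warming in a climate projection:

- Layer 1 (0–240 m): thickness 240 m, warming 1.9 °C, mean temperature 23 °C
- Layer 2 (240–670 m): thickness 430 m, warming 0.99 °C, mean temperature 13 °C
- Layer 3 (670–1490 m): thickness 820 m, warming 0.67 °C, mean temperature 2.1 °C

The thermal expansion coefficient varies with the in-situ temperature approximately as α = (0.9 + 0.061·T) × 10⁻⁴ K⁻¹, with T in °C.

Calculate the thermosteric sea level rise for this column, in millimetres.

234 mm of thermosteric rise

Layer 1: α = (0.9 + 0.061×23)×10⁻⁴ = 2.303×10⁻⁴ K⁻¹
Layer 2: α = (0.9 + 0.061×13)×10⁻⁴ = 1.693×10⁻⁴ K⁻¹
Layer 3: α = (0.9 + 0.061×2.1)×10⁻⁴ = 1.0281×10⁻⁴ K⁻¹
Layer 1: 240 × 1.9 × 2.303×10⁻⁴ = 0.1050168 m
0.99 × 1.693×10⁻⁴ × 430 = 0.07207101 m
Layer 3: 820 × 0.67 × 1.0281×10⁻⁴ = 0.056483814 m
Δh = 0.1050168 + 0.07207101 + 0.056483814 = 0.233571624 m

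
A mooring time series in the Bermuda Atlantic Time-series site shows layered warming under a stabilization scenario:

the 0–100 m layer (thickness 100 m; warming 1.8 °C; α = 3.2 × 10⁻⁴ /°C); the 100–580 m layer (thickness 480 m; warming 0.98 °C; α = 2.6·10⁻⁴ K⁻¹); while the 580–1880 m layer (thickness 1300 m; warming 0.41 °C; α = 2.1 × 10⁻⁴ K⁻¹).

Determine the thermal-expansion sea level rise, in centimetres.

29.2 cm of thermosteric rise

3.2×10⁻⁴ × 1.8 × 100 = 0.05760 m
Layer 2: 0.98 × 2.6×10⁻⁴ × 480 = 0.122304 m
Layer 3: 2.1×10⁻⁴ × 1300 × 0.41 = 0.11193 m
Δh = 0.05760 + 0.122304 + 0.11193 = 0.291834 m ≈ 29.2 cm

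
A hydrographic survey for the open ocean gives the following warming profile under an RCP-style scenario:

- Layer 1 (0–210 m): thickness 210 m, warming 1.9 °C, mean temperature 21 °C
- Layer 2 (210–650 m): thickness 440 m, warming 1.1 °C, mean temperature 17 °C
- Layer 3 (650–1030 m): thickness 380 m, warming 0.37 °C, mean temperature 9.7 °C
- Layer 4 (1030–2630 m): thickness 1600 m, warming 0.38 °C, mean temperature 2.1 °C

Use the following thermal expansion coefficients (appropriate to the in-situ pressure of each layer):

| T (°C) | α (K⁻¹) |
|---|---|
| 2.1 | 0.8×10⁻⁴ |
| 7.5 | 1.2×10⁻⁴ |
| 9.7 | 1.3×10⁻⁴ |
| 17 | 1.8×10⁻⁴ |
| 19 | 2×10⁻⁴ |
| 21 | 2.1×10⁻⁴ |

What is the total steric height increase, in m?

Layer 1 at 21 °C → α = 2.1×10⁻⁴ K⁻¹
Layer 2 at 17 °C → α = 1.8×10⁻⁴ K⁻¹
Layer 3 at 9.7 °C → α = 1.3×10⁻⁴ K⁻¹
Layer 4 at 2.1 °C → α = 0.8×10⁻⁴ K⁻¹
Layer 1: 2.1×10⁻⁴ × 1.9 × 210 = 0.08379 m
1.1 × 1.8×10⁻⁴ × 440 = 0.08712 m
650–1030 m: 1.3×10⁻⁴ × 380 × 0.37 = 0.018278 m
1030–2630 m: 0.8×10⁻⁴ × 0.38 × 1600 = 0.04864 m
Δh = 0.08379 + 0.08712 + 0.018278 + 0.04864 = 0.237828 m

Δh ≈ 0.238 m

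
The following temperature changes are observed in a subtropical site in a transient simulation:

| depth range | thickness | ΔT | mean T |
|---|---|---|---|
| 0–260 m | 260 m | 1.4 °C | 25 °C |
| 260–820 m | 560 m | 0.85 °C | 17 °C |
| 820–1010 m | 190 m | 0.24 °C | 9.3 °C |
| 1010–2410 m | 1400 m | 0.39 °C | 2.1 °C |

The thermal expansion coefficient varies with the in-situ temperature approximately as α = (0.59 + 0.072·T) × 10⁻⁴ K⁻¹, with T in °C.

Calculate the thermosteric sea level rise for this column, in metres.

0.220 m of thermosteric rise

Layer 1: α = (0.59 + 0.072×25)×10⁻⁴ = 2.39×10⁻⁴ K⁻¹
Layer 2: α = (0.59 + 0.072×17)×10⁻⁴ = 1.814×10⁻⁴ K⁻¹
Layer 3: α = (0.59 + 0.072×9.3)×10⁻⁴ = 1.2596×10⁻⁴ K⁻¹
Layer 4: α = (0.59 + 0.072×2.1)×10⁻⁴ = 0.7412×10⁻⁴ K⁻¹
0–260 m: 260 × 2.39×10⁻⁴ × 1.4 = 0.086996 m
Layer 2: 0.85 × 1.814×10⁻⁴ × 560 = 0.0863464 m
Layer 3: 1.2596×10⁻⁴ × 190 × 0.24 = 0.005743776 m
0.39 × 1400 × 0.7412×10⁻⁴ = 0.04046952 m
Δh = 0.086996 + 0.0863464 + 0.005743776 + 0.04046952 = 0.219555696 m ≈ 0.220 m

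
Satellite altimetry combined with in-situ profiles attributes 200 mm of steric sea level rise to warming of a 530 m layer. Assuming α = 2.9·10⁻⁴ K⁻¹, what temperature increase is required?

ΔT ≈ 1.30 °C

ΔT = Δh/(αH) = 0.2 / (2.9×10⁻⁴ × 530) ≈ 1.301 °C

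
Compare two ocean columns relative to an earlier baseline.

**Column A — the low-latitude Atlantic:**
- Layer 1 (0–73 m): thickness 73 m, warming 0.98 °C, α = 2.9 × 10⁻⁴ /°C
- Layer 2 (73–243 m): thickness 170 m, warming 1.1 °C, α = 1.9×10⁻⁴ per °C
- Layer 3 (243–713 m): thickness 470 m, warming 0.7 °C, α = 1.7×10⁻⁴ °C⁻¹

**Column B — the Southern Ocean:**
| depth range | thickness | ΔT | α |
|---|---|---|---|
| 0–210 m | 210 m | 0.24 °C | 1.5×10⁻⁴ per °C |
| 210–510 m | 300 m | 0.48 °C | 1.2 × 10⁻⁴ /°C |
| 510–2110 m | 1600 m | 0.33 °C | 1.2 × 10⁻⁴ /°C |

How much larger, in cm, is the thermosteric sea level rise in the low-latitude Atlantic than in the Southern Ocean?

Δh_A − Δh_B ≈ 2.4 cm

A 0–73 m: 2.9×10⁻⁴ × 73 × 0.98 = 0.0207466 m
A Layer 2: 1.1 × 170 × 1.9×10⁻⁴ = 0.03553 m
A Layer 3: 1.7×10⁻⁴ × 0.7 × 470 = 0.05593 m
A total: 0.1122066 m
B Layer 1: 1.5×10⁻⁴ × 0.24 × 210 = 0.00756 m
B 1.2×10⁻⁴ × 0.48 × 300 = 0.01728 m
B 510–2110 m: 1.2×10⁻⁴ × 1600 × 0.33 = 0.06336 m
B total: 0.08820 m
Difference: 0.1122066 − 0.08820 = 0.0240066 m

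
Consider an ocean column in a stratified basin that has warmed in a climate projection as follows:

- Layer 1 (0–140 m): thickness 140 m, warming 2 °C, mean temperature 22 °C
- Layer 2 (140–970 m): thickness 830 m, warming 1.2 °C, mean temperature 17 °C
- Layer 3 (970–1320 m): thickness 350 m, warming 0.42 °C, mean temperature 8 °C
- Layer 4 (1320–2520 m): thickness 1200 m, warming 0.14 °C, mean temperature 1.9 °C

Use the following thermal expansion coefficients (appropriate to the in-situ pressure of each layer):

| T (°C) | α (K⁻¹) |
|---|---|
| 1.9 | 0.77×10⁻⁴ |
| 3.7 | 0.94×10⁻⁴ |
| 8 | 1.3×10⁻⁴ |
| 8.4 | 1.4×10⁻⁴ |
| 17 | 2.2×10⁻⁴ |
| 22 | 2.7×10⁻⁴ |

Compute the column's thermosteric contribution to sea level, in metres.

Layer 1 at 22 °C → α = 2.7×10⁻⁴ K⁻¹
Layer 2 at 17 °C → α = 2.2×10⁻⁴ K⁻¹
Layer 3 at 8 °C → α = 1.3×10⁻⁴ K⁻¹
Layer 4 at 1.9 °C → α = 0.77×10⁻⁴ K⁻¹
0–140 m: 2 × 2.7×10⁻⁴ × 140 = 0.07560 m
Layer 2: 1.2 × 830 × 2.2×10⁻⁴ = 0.21912 m
Layer 3: 0.42 × 1.3×10⁻⁴ × 350 = 0.01911 m
1320–2520 m: 1200 × 0.14 × 0.77×10⁻⁴ = 0.012936 m
Δh = 0.07560 + 0.21912 + 0.01911 + 0.012936 = 0.326766 m ≈ 0.327 m

0.327 m of thermosteric rise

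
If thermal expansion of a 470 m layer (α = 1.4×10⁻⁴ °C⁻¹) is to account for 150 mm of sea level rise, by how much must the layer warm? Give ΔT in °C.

ΔT = Δh/(αH) = 0.15 / (1.4×10⁻⁴ × 470) ≈ 2.280 °C

ΔT ≈ 2.28 °C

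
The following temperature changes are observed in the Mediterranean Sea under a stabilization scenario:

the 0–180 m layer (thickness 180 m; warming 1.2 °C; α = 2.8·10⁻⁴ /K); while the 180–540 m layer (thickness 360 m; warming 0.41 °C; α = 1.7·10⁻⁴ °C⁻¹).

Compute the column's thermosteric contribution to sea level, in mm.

0–180 m: 1.2 × 180 × 2.8×10⁻⁴ = 0.06048 m
Layer 2: 1.7×10⁻⁴ × 0.41 × 360 = 0.025092 m
Δh = 0.06048 + 0.025092 = 0.085572 m ≈ 85.6 mm

Δh ≈ 85.6 mm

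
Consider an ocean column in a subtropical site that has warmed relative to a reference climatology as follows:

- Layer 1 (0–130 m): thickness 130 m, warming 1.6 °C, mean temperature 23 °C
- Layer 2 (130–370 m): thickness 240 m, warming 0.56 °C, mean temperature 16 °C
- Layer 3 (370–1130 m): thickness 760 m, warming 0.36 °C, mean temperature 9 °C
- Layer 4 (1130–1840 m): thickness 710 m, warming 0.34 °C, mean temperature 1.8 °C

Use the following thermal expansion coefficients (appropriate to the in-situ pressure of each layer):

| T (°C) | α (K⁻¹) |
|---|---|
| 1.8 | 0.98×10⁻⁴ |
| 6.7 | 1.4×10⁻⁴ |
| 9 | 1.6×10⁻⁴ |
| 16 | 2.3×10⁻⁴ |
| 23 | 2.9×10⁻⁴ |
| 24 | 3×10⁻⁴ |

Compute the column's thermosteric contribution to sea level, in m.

Layer 1 at 23 °C → α = 2.9×10⁻⁴ K⁻¹
Layer 2 at 16 °C → α = 2.3×10⁻⁴ K⁻¹
Layer 3 at 9 °C → α = 1.6×10⁻⁴ K⁻¹
Layer 4 at 1.8 °C → α = 0.98×10⁻⁴ K⁻¹
0–130 m: 1.6 × 130 × 2.9×10⁻⁴ = 0.06032 m
Layer 2: 240 × 0.56 × 2.3×10⁻⁴ = 0.030912 m
0.36 × 760 × 1.6×10⁻⁴ = 0.043776 m
1130–1840 m: 0.34 × 0.98×10⁻⁴ × 710 = 0.0236572 m
Δh = 0.06032 + 0.030912 + 0.043776 + 0.0236572 = 0.1586652 m ≈ 0.16 m

0.16 m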